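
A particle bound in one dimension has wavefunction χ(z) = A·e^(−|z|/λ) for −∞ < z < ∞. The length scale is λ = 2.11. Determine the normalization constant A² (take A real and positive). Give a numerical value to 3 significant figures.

The normalization condition is ∫|χ|² dz = 1 from −∞ to ∞.
With χ = A·e^(−|z|/λ), the integral evaluates to A²·[λ].
So A² = (λ)^(−1).
Substituting λ = 2.11 gives A² = 0.4739, so A = 0.6884.

A^2 ≈ 0.474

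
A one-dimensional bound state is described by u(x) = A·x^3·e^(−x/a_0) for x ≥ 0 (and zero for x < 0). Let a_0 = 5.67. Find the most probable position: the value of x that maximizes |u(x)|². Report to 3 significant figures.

The maximum of |u(x)|² occurs where its derivative vanishes.
Solving yields x = 3·a_0.
With a_0 = 5.67, the most probable position is 17.01.

x ≈ 17.0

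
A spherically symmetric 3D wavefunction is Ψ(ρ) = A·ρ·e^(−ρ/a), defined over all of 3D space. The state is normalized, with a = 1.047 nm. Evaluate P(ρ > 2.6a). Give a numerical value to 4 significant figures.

Integrate the radial probability density 4πρ²|Ψ|² over ρ > 2.6a.
The full normalization integral is A²·[3·π·a^5] = 1, fixing A².
In terms of u = ρ/a (A², 4π and the length scale all cancel between numerator and denominator), P = [∫_{2.6}^{∞} u^4·e^(-2·u) du] / [∫_{0}^{∞} u^4·e^(-2·u) du].
An antiderivative of u^4·e^(-2·u) is -(u^4/2 + u^3 + 3·u^2/2 + 3·u/2 + 3/4)·e^(-2·u); evaluating from 2.6 to ∞ gives ≈ 0.304596, while the full integral is 3/4.
The region integral divided by the full integral gives P = 0.40613.

P ≈ 0.4061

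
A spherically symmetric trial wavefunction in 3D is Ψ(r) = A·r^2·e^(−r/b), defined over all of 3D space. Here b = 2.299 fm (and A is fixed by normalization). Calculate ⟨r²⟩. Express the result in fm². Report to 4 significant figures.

⟨r^2⟩ ≈ 74.00 fm^2

The expectation value is the |Ψ|²-weighted average of r^2: ∫ r^2|Ψ|² 4πr² dr.
Evaluating both integrals, ⟨r²⟩ = 14·b^2.
Putting b = 2.299 gives 73.996.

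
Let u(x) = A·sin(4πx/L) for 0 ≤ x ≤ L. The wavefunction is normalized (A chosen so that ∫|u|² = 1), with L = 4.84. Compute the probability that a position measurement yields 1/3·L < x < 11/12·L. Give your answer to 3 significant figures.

P ≈ 0.652

|u|² is the probability density, so P = ∫_{1/3·L}^{11/12·L} |u|² dx.
The normalization integral ∫|u|²dx over the whole domain equals L/2·A², and A² cancels in the ratio.
Substituting t = x/L, A² and the length scale cancel in the ratio: P = ∫_{1/3}^{11/12} sin(4·π·t)^2 dt / ∫_{0}^{1} sin(4·π·t)^2 dt.
Using ∫ sin(4·π·t)^2 dt = t/2 - sin(4·π·t)·cos(4·π·t)/(8·π), the numerator is √(3)/(16·π) + 7/24 and the denominator is 1/2.
The result is P = √(3)/(8·π) + 7/12.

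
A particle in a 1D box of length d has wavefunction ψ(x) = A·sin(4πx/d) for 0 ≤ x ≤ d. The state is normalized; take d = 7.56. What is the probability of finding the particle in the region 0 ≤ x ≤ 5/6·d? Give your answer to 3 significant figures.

P ≈ 0.799

|ψ|² is the probability density, so P = ∫_{0}^{5/6·d} |ψ|² dx.
The normalization integral ∫|ψ|²dx over the whole domain equals d/2·A², and A² cancels in the ratio.
Let u = x/d; then A² and the length scale cancel, so P = ∫_{0}^{5/6} sin(4·π·u)^2 du ÷ ∫_{0}^{1} sin(4·π·u)^2 du.
With ∫ sin(4·π·u)^2 du = u/2 - sin(4·π·u)·cos(4·π·u)/(8·π) + C, the region integral is -√(3)/(32·π) + 5/12 and the full one is 1/2.
Taking the ratio, P = -√(3)/(16·π) + 5/6.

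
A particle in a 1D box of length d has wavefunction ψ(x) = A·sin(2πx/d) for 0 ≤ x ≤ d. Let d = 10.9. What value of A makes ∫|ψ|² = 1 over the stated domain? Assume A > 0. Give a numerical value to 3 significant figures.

Require ∫ |ψ|² dx = 1 over the whole domain.
Carrying out the integral gives A² · d/2.
Plugging in d = 10.9 yields A = 0.4284.

A ≈ 0.428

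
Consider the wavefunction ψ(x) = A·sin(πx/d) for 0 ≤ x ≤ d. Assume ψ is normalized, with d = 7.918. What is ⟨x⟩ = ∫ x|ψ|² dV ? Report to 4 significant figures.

⟨x⟩ ≈ 3.959

By definition ⟨x⟩ = ∫ x |ψ(x)|² dx.
Evaluating both integrals, ⟨x⟩ = d/2.
With d = 7.918, ⟨x⟩ = 3.9590.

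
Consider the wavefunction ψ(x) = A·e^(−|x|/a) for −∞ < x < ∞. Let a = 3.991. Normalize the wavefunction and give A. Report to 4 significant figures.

The normalization condition is ∫|ψ|² dx = 1 from −∞ to ∞.
With ∫₀^∞ x^0 e^(−αx) dx = 0!/α^1, the integral (without the A² prefactor) comes out to a.
Setting this equal to 1 gives A² = 1/(a).
Substituting a = 3.991 gives A² = 0.25056, so A = 0.50056.

A ≈ 0.5006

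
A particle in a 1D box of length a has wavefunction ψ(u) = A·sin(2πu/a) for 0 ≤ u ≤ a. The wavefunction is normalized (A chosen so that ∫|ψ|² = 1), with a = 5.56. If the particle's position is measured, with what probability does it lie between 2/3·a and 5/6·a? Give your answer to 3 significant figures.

P ≈ 0.304

|ψ|² is the probability density, so P = ∫_{2/3·a}^{5/6·a} |ψ|² du.
With A² fixed by ∫|ψ|² = 1, i.e. A² = (a/2)^(−1), substitute and integrate.
Let t = u/a; then A² and the length scale cancel, so P = ∫_{2/3}^{5/6} sin(2·π·t)^2 dt ÷ ∫_{0}^{1} sin(2·π·t)^2 dt.
An antiderivative of sin(2·π·t)^2 is t/2 - sin(4·π·t)/(8·π); evaluating from 2/3 to 5/6 gives √(3)/(8·π) + 1/12, while the full integral is 1/2.
Taking the ratio, P = (√(3)/4 + π/6)/π.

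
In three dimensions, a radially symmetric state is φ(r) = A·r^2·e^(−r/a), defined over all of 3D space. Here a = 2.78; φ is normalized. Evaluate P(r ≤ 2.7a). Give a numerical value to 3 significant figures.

P ≈ 0.298

Integrate the radial probability density 4πr²|φ|² over r ≤ 2.7a.
The full normalization integral is A²·[45·π·a^7/2] = 1, fixing A².
Substituting u = r/a, A², 4π and the length scale all cancel in the ratio: P = ∫_{0}^{2.7} u^6·e^(-2·u) du / ∫_{0}^{∞} u^6·e^(-2·u) du.
Using ∫ u^6·e^(-2·u) du = -(4·u^6 + 12·u^5 + 30·u^4 + 60·u^3 + 90·u^2 + 90·u + 45)·e^(-2·u)/8, the numerator is ≈ 1.6781 and the denominator is 45/8.
The region integral divided by the full integral gives P = 0.2983.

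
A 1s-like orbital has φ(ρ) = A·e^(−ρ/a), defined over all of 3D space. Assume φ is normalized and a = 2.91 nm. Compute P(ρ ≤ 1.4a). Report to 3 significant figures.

P ≈ 0.531

With dV = 4πρ²dρ, the probability is ∫|φ|² dV over ρ ≤ 1.4a.
Normalization gives A² = 1/(π·a^3).
Substituting u = ρ/a, A², 4π and the length scale all cancel in the ratio: P = ∫_{0}^{1.4} u^2·e^(-2·u) du / ∫_{0}^{∞} u^2·e^(-2·u) du.
An antiderivative of u^2·e^(-2·u) is -(2·u^2 + 2·u + 1)·e^(-2·u)/4; evaluating from 0 to 1.4 gives 1/4 - 193·e^(-14/5)/100, while the full integral is 1/4.
This evaluates to P = 0.5305.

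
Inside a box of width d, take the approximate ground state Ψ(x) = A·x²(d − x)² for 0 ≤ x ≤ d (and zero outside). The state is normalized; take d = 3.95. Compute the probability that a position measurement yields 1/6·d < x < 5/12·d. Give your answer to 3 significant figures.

|Ψ|² is the probability density, so P = ∫_{1/6·d}^{5/12·d} |Ψ|² dx.
The normalization integral ∫|Ψ|²dx over the whole domain equals d^9/630·A², and A² cancels in the ratio.
In terms of u = x/d (A² and the length scale cancel between numerator and denominator), P = [∫_{1/6}^{5/12} u^4·(1 - u)^4 du] / [∫_{0}^{1} u^4·(1 - u)^4 du].
With ∫ u^4·(1 - u)^4 du = u^5·(70·u^4 - 315·u^3 + 540·u^2 - 420·u + 126)/630 + C, the region integral is ≈ 0.00046568 and the full one is 1/630.
This works out to P = 0.2934.

P ≈ 0.293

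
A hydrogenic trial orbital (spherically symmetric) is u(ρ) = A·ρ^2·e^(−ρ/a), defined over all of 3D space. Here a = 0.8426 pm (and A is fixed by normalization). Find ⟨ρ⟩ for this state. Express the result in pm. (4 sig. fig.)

⟨ρ⟩ ≈ 2.949 pm

By definition ⟨ρ⟩ = ∫ ρ |u(ρ)|² 4πρ² dρ.
Recall ∫₀^∞ ρ^m e^(−ρ/β) dρ = m!·β^(m+1), since the A² factors cancel between numerator and denominator, ⟨ρ⟩ = 7·a/2.
Putting a = 0.8426 gives 2.9491.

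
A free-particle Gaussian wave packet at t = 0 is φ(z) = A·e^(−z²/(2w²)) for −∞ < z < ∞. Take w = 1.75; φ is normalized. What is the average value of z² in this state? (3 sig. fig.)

By definition ⟨z²⟩ = ∫ z^2 |φ(z)|² dz.
Since the A² factors cancel between numerator and denominator, ⟨z²⟩ = w^2/2.
Putting w = 1.75 gives 1.531.

⟨z^2⟩ ≈ 1.53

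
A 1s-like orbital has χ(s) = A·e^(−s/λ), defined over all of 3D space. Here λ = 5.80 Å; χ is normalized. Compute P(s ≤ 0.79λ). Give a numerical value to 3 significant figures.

With dV = 4πs²ds, the probability is ∫|χ|² dV over s ≤ 0.79λ.
Normalization gives A² = 1/(π·λ^3).
In terms of u = s/λ (A², 4π and the length scale all cancel between numerator and denominator), P = [∫_{0}^{0.79} u^2·e^(-2·u) du] / [∫_{0}^{∞} u^2·e^(-2·u) du].
An antiderivative of u^2·e^(-2·u) is -(2·u^2 + 2·u + 1)·e^(-2·u)/4; evaluating from 0 to 0.79 gives ≈ 0.052872, while the full integral is 1/4.
The region integral divided by the full integral gives P = 0.2115.

P ≈ 0.211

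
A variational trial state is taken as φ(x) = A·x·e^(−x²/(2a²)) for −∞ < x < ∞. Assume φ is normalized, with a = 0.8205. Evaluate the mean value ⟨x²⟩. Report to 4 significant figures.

The expectation value is the |φ|²-weighted average of x^2: ∫ x^2|φ|² dx.
Since the A² factors cancel between numerator and denominator, ⟨x²⟩ = 3·a^2/2.
With a = 0.8205, ⟨x^2⟩ = 1.0098.

⟨x^2⟩ ≈ 1.010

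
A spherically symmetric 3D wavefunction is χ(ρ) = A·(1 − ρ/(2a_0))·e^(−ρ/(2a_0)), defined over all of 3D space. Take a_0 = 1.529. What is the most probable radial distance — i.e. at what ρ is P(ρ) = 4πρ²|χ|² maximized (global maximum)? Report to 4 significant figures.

ρ ≈ 8.006

The maximum of P(ρ) = 4πρ²|χ|² occurs where its derivative vanishes.
This gives ρ = a_0·(√(5) + 3).
With a_0 = 1.529, the most probable radial distance is 8.0059.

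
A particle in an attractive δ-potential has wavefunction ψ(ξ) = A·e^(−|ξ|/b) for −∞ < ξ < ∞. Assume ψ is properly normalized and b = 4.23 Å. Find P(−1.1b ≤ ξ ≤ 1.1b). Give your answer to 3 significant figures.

|ψ|² is the probability density, so P = ∫_{−1.1b}^{1.1b} |ψ|² dξ.
The normalization integral ∫|ψ|²dξ over the whole domain equals b·A², and A² cancels in the ratio.
Both integrals are even about ξ = 0, so only the ξ ≥ 0 halves are needed (the factors of 2 cancel). Substituting u = ξ/b, A² and the length scale cancel in the ratio: P = ∫_{0}^{1.1} e^(-2·u) du / ∫_{0}^{∞} e^(-2·u) du.
With ∫ e^(-2·u) du = -e^(-2·u)/2 + C, the region integral is 1/2 - e^(-11/5)/2 and the full one is 1/2.
Evaluating gives P = 0.8892.

P ≈ 0.889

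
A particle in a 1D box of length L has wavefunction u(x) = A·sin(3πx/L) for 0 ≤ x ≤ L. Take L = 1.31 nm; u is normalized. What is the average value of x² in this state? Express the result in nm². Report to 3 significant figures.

⟨x^2⟩ ≈ 0.562 nm^2

By definition ⟨x²⟩ = ∫ x^2 |u(x)|² dx.
With ∫₀^L sin²(nπx/L) dx = L/2, the ratio of the moment integral to the normalization integral gives ⟨x²⟩ = -L^2/(18·π^2) + L^2/3.
With L = 1.31, ⟨x^2⟩ = 0.5624.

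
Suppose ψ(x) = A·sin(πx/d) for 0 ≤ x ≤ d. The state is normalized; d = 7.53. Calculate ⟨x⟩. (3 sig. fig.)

⟨x⟩ ≈ 3.77

By definition ⟨x⟩ = ∫ x |ψ(x)|² dx.
The ratio of the moment integral to the normalization integral gives ⟨x⟩ = d/2.
With d = 7.53, ⟨x⟩ = 3.765.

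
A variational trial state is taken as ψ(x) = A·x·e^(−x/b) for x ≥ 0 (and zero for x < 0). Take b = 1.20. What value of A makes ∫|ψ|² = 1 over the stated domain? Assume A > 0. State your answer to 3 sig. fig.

We need A² ∫|f|² dx = 1, taking the integral from 0 to ∞.
Recall ∫₀^∞ x^m e^(−x/β) dx = m!·β^(m+1), ∫|ψ|² dx = A²·(b^3/4).
So A² = (b^3/4)^(−1).
With b = 1.20: A² = 2.315 and A = 1.521.

A ≈ 1.52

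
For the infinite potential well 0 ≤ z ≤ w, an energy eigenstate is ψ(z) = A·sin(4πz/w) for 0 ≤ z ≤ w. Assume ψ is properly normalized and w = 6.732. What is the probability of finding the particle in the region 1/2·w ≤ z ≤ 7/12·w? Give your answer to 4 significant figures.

P ≈ 0.04888

P = ∫_{1/2·w}^{7/12·w} |ψ(z)|² dz.
The normalization integral ∫|ψ|²dz over the whole domain equals w/2·A², and A² cancels in the ratio.
In terms of u = z/w (A² and the length scale cancel between numerator and denominator), P = [∫_{1/2}^{7/12} sin(4·π·u)^2 du] / [∫_{0}^{1} sin(4·π·u)^2 du].
With ∫ sin(4·π·u)^2 du = u/2 - sin(4·π·u)·cos(4·π·u)/(8·π) + C, the region integral is -√(3)/(32·π) + 1/24 and the full one is 1/2.
This works out to P = (-√(3)/16 + π/12)/π.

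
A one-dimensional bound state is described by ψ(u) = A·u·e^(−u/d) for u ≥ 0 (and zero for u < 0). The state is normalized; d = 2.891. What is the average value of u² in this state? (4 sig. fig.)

The expectation value is the |ψ|²-weighted average of u^2: ∫ u^2|ψ|² du.
Recall ∫₀^∞ u^m e^(−u/β) du = m!·β^(m+1), the ratio of the moment integral to the normalization integral gives ⟨u²⟩ = 3·d^2.
With d = 2.891, ⟨u^2⟩ = 25.074.

⟨u^2⟩ ≈ 25.07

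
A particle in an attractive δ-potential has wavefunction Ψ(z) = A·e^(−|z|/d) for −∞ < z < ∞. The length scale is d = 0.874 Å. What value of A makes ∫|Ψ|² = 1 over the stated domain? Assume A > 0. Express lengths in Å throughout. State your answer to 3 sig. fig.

A ≈ 1.07 Å^(-1/2)

Normalization requires ∫|Ψ|² dz = 1, integrated from −∞ to ∞.
Carrying out the integral gives A² · d.
So A² = (d)^(−1).
Plugging in d = 0.874 yields A = 1.070.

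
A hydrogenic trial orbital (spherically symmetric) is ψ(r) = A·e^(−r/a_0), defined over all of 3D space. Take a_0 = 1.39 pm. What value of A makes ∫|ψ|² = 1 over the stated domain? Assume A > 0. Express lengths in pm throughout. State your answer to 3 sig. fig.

Require ∫ |ψ|² 4πr² dr = 1 over the whole domain.
The angular integral contributes 4π, leaving ∫₀^∞ r²|ψ|² dr.
Using ∫₀^∞ rⁿ e^(−αr) dr = n!/αⁿ⁺¹, ∫|ψ|² 4πr² dr = A²·(π·a_0^3).
Plugging in a_0 = 1.39 yields A = 0.3443.

A ≈ 0.344 pm^(-3/2)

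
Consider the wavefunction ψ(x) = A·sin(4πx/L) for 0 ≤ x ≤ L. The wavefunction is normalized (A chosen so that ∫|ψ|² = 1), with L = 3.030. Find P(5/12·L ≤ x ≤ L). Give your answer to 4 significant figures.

P = ∫_{5/12·L}^{L} |ψ(x)|² dx.
Since A² = 1/(L/2), this is the region integral divided by the full normalization integral.
Let u = x/L; then A² and the length scale cancel, so P = ∫_{5/12}^{1} sin(4·π·u)^2 du ÷ ∫_{0}^{1} sin(4·π·u)^2 du.
An antiderivative of sin(4·π·u)^2 is u/2 - sin(4·π·u)·cos(4·π·u)/(8·π); evaluating from 5/12 to 1 gives -√(3)/(32·π) + 7/24, while the full integral is 1/2.
This works out to P = -√(3)/(16·π) + 7/12.

P ≈ 0.5489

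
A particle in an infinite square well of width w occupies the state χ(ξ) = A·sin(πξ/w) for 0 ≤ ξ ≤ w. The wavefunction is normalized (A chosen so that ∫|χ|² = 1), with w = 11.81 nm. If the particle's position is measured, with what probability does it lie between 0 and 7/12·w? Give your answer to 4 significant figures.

The probability is P = ∫ |χ|² dξ over [0, 7/12·w].
With A² fixed by ∫|χ|² = 1, i.e. A² = (w/2)^(−1), substitute and integrate.
In terms of u = ξ/w (A² and the length scale cancel between numerator and denominator), P = [∫_{0}^{7/12} sin(π·u)^2 du] / [∫_{0}^{1} sin(π·u)^2 du].
With ∫ sin(π·u)^2 du = u/2 - sin(2·π·u)/(4·π) + C, the region integral is 1/(8·π) + 7/24 and the full one is 1/2.
Evaluating gives P = (3 + 7·π)/(12·π).

P ≈ 0.6629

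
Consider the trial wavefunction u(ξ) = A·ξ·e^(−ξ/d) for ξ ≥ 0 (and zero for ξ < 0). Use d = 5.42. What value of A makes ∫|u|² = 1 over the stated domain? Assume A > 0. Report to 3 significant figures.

Normalization requires ∫|u|² dξ = 1, integrated from 0 to ∞.
With ∫₀^∞ ξ^2 e^(−αξ) dξ = 2!/α^3, the integral (without the A² prefactor) comes out to d^3/4.
Setting this equal to 1 gives A² = 1/(d^3/4).
Substituting d = 5.42 gives A² = 0.02512, so A = 0.1585.

A ≈ 0.159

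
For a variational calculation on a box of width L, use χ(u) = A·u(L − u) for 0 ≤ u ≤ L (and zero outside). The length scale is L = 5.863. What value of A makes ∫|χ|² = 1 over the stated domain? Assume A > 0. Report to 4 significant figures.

A ≈ 0.06581

The normalization condition is ∫|χ|² du = 1 from 0 to L.
With χ = A·u(L − u), the integral evaluates to A²·[L^5/30].
Setting this equal to 1 gives A² = 1/(L^5/30).
Plugging in L = 5.863 yields A = 0.065805.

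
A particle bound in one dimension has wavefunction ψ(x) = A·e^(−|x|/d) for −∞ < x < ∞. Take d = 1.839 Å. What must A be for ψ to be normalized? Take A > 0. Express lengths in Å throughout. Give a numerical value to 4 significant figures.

A ≈ 0.7374 Å^(-1/2)

We need A² ∫|f|² dx = 1, taking the integral from −∞ to ∞.
Recall ∫₀^∞ x^m e^(−x/β) dx = m!·β^(m+1), the integral (without the A² prefactor) comes out to d.
Setting this equal to 1 gives A² = 1/(d).
Plugging in d = 1.839 yields A = 0.73741.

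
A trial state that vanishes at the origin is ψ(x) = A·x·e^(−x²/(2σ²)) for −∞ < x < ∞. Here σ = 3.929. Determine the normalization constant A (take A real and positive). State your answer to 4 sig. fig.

The normalization condition is ∫|ψ|² dx = 1 from −∞ to ∞.
Differentiating ∫e^(−αx²) dx = √(π/α) under α to get the higher moments, the integral (without the A² prefactor) comes out to √(π)·σ^3/2.
Setting this equal to 1 gives A² = 1/(√(π)·σ^3/2).
With σ = 3.929: A² = 0.018604 and A = 0.13640.

A ≈ 0.1364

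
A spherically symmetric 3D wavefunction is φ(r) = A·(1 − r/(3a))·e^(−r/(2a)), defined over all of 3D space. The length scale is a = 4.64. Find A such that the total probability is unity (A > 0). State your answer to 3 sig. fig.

We need A² ∫|f|² 4πr² dr = 1, taking the integral from 0 to ∞.
Recall ∫₀^∞ r^m e^(−r/β) dr = m!·β^(m+1), the integral (without the A² prefactor) comes out to 8·π·a^3/3.
Setting this equal to 1 gives A² = 1/(8·π·a^3/3).
With a = 4.64: A² = 0.001195 and A = 0.03457.

A ≈ 0.0346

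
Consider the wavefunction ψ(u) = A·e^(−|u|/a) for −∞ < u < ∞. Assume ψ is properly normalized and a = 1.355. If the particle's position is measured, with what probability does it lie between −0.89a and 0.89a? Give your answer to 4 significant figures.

P ≈ 0.8314

|ψ|² is the probability density, so P = ∫_{−0.89a}^{0.89a} |ψ|² du.
With A² fixed by ∫|ψ|² = 1, i.e. A² = (a)^(−1), substitute and integrate.
By symmetry take twice the u ≥ 0 contribution in numerator and denominator; the 2's cancel. Let t = u/a; then A² and the length scale cancel, so P = ∫_{0}^{0.89} e^(-2·t) dt ÷ ∫_{0}^{∞} e^(-2·t) dt.
An antiderivative of e^(-2·t) is -e^(-2·t)/2; evaluating from 0 to 0.89 gives 1/2 - e^(-89/50)/2, while the full integral is 1/2.
Taking the ratio, P = 0.83136.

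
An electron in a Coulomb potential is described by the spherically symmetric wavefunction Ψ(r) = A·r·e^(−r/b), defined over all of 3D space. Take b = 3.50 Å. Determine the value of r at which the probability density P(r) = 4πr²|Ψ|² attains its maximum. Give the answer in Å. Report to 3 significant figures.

The maximum of P(r) = 4πr²|Ψ|² occurs where its derivative vanishes.
Solving yields r = 2·b.
With b = 3.50, the most probable radial distance is 7.000 Å.

r ≈ 7.00 Å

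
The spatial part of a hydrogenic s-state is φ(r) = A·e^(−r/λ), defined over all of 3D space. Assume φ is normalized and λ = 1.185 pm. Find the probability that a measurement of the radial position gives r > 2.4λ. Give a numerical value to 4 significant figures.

Integrate the radial probability density 4πr²|φ|² over r > 2.4λ.
A² is fixed by ∫₀^∞ 4πr²|φ|² dr = 1, i.e. A² = (π·λ^3)^(−1).
Let u = r/λ; then A², 4π and the length scale all cancel, so P = ∫_{2.4}^{∞} u^2·e^(-2·u) du ÷ ∫_{0}^{∞} u^2·e^(-2·u) du.
With ∫ u^2·e^(-2·u) du = -(2·u^2 + 2·u + 1)·e^(-2·u)/4 + C, the region integral is 433·e^(-24/5)/100 and the full one is 1/4.
The region integral divided by the full integral gives P = 0.14254.

P ≈ 0.1425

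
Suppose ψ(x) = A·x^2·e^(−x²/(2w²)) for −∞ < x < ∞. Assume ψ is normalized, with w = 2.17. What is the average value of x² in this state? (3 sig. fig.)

⟨x^2⟩ ≈ 11.8

By definition ⟨x²⟩ = ∫ x^2 |ψ(x)|² dx.
With ∫_{−∞}^{∞} x^(2m) e^(−αx²) dx = (2m−1)!!·√π / (2^m α^(m+1/2)), since the A² factors cancel between numerator and denominator, ⟨x²⟩ = 5·w^2/2.
With w = 2.17, ⟨x^2⟩ = 11.77.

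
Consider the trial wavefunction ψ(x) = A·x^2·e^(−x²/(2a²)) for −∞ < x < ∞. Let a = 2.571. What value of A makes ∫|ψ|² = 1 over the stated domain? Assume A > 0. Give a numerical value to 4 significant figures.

The normalization condition is ∫|ψ|² dx = 1 from −∞ to ∞.
Using the Gaussian integral ∫_{−∞}^{∞} e^(−αx²) dx = √(π/α), the integral (without the A² prefactor) comes out to 3·√(π)·a^5/4.
So A² = (3·√(π)·a^5/4)^(−1).
With a = 2.571: A² = 0.0066966 and A = 0.081833.

A ≈ 0.08183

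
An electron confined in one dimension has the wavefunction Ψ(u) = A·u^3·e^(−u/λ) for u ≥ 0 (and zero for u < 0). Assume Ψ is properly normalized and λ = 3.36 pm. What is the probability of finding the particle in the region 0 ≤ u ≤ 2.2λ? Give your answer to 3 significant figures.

P = ∫_{0}^{2.2λ} |Ψ(u)|² du.
With A² fixed by ∫|Ψ|² = 1, i.e. A² = (45·λ^7/8)^(−1), substitute and integrate.
Let t = u/λ; then A² and the length scale cancel, so P = ∫_{0}^{2.2} t^6·e^(-2·t) dt ÷ ∫_{0}^{∞} t^6·e^(-2·t) dt.
An antiderivative of t^6·e^(-2·t) is -(4·t^6 + 12·t^5 + 30·t^4 + 60·t^3 + 90·t^2 + 90·t + 45)·e^(-2·t)/8; evaluating from 0 to 2.2 gives ≈ 0.87950, while the full integral is 45/8.
The result is P = 0.1564.

P ≈ 0.156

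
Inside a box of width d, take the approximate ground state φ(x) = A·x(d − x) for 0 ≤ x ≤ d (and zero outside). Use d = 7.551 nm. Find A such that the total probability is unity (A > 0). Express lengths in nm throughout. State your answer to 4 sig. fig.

A ≈ 0.03496 nm^(-5/2)

We need A² ∫|f|² dx = 1, taking the integral from 0 to d.
The integral (without the A² prefactor) comes out to d^5/30.
Hence A² = 1/[d^5/30].
Plugging in d = 7.551 yields A = 0.034958.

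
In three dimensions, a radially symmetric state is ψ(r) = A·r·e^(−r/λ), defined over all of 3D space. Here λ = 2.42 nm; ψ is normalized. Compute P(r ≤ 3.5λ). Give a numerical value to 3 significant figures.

With dV = 4πr²dr, the probability is ∫|ψ|² dV over r ≤ 3.5λ.
Normalization gives A² = 1/(3·π·λ^5).
Let u = r/λ; then A², 4π and the length scale all cancel, so P = ∫_{0}^{3.5} u^4·e^(-2·u) du ÷ ∫_{0}^{∞} u^4·e^(-2·u) du.
With ∫ u^4·e^(-2·u) du = -(u^4/2 + u^3 + 3·u^2/2 + 3·u/2 + 3/4)·e^(-2·u) + C, the region integral is 3/4 - 4553·e^(-7)/32 and the full one is 3/4.
Taking the ratio yields P = 0.8270.

P ≈ 0.827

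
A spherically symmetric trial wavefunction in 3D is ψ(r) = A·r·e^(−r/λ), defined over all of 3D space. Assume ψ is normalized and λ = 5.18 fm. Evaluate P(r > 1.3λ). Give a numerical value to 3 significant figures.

With dV = 4πr²dr, the probability is ∫|ψ|² dV over r > 1.3λ.
A² is fixed by ∫₀^∞ 4πr²|ψ|² dr = 1, i.e. A² = (3·π·λ^5)^(−1).
In terms of u = r/λ (A², 4π and the length scale all cancel between numerator and denominator), P = [∫_{1.3}^{∞} u^4·e^(-2·u) du] / [∫_{0}^{∞} u^4·e^(-2·u) du].
With ∫ u^4·e^(-2·u) du = -(u^4/2 + u^3 + 3·u^2/2 + 3·u/2 + 3/4)·e^(-2·u) + C, the region integral is ≈ 0.65807 and the full one is 3/4.
The region integral divided by the full integral gives P = 0.8774.

P ≈ 0.877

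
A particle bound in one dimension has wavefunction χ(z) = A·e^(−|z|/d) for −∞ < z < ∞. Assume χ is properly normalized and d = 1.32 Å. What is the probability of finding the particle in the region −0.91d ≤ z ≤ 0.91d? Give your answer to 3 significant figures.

P ≈ 0.838

P = ∫_{−0.91d}^{0.91d} |χ(z)|² dz.
Since A² = 1/(d), this is the region integral divided by the full normalization integral.
By symmetry take twice the z ≥ 0 contribution in numerator and denominator; the 2's cancel. Substituting u = z/d, A² and the length scale cancel in the ratio: P = ∫_{0}^{0.91} e^(-2·u) du / ∫_{0}^{∞} e^(-2·u) du.
With ∫ e^(-2·u) du = -e^(-2·u)/2 + C, the region integral is 1/2 - e^(-91/50)/2 and the full one is 1/2.
Evaluating gives P = 0.8380.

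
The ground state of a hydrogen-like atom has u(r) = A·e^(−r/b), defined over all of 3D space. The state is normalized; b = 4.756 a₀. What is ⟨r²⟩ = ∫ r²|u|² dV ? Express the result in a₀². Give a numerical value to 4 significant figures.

By definition ⟨r²⟩ = ∫ r^2 |u(r)|² 4πr² dr.
The ratio of the moment integral to the normalization integral gives ⟨r²⟩ = 3·b^2.
With b = 4.756, ⟨r^2⟩ = 67.859.

⟨r^2⟩ ≈ 67.86 a₀^2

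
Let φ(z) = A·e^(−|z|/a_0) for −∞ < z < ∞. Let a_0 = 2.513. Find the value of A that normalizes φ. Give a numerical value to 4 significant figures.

A ≈ 0.6308

Require ∫ |φ|² dz = 1 over the whole domain.
∫|φ|² dz = A²·(a_0).
Setting this equal to 1 gives A² = 1/(a_0).
Substituting a_0 = 2.513 gives A² = 0.39793, so A = 0.63082.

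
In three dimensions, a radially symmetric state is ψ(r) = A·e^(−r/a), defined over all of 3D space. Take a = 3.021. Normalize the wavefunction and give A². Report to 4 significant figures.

A^2 ≈ 0.01155

We need A² ∫|f|² 4πr² dr = 1, taking the integral from 0 to ∞.
The angular integral contributes 4π, leaving ∫₀^∞ r²|ψ|² dr.
With ψ = A·e^(−r/a), the integral evaluates to A²·[π·a^3].
Setting this equal to 1 gives A² = 1/(π·a^3).
Substituting a = 3.021 gives A² = 0.011545, so A = 0.10745.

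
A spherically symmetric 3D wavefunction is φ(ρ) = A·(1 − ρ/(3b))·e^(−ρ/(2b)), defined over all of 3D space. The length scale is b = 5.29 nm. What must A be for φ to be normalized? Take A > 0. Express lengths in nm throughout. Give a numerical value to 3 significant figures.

A ≈ 0.0284 nm^(-3/2)

The normalization condition is ∫|φ|² 4πρ² dρ = 1 from 0 to ∞.
(Spherical symmetry: dV = 4πρ² dρ.)
Using ∫₀^∞ ρⁿ e^(−αρ) dρ = n!/αⁿ⁺¹, carrying out the integral gives A² · 8·π·b^3/3.
So A² = (8·π·b^3/3)^(−1).
Plugging in b = 5.29 yields A = 0.02840.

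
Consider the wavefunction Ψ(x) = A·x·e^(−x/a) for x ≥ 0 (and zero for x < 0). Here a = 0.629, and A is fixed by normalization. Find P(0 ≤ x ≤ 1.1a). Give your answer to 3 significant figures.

P ≈ 0.377

The probability is P = ∫ |Ψ|² dx over [0, 1.1a].
Since A² = 1/(a^3/4), this is the region integral divided by the full normalization integral.
Substituting u = x/a, A² and the length scale cancel in the ratio: P = ∫_{0}^{1.1} u^2·e^(-2·u) du / ∫_{0}^{∞} u^2·e^(-2·u) du.
Using ∫ u^2·e^(-2·u) du = -(2·u^2 + 2·u + 1)·e^(-2·u)/4, the numerator is 1/4 - 281·e^(-11/5)/200 and the denominator is 1/4.
The result is P = 0.3773.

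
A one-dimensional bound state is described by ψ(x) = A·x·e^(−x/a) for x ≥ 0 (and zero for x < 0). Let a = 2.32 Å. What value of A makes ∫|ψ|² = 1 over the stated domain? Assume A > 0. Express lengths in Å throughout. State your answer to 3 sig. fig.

A ≈ 0.566 Å^(-3/2)

We need A² ∫|f|² dx = 1, taking the integral from 0 to ∞.
With ψ = A·x·e^(−x/a), the integral evaluates to A²·[a^3/4].
So A² = (a^3/4)^(−1).
With a = 2.32: A² = 0.3203 and A = 0.5660.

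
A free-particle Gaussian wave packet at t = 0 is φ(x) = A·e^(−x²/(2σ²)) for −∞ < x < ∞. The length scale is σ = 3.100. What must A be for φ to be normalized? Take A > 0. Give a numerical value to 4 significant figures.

A ≈ 0.4266

Require ∫ |φ|² dx = 1 over the whole domain.
With ∫_{−∞}^{∞} x^(2m) e^(−αx²) dx = (2m−1)!!·√π / (2^m α^(m+1/2)), with φ = A·e^(−x²/(2σ²)), the integral evaluates to A²·[√(π)·σ].
Setting this equal to 1 gives A² = 1/(√(π)·σ).
Plugging in σ = 3.100 yields A = 0.42661.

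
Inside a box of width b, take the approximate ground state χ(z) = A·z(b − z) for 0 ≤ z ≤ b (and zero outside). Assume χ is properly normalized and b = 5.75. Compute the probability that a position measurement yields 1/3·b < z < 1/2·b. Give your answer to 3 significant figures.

|χ|² is the probability density, so P = ∫_{1/3·b}^{1/2·b} |χ|² dz.
With A² fixed by ∫|χ|² = 1, i.e. A² = (b^5/30)^(−1), substitute and integrate.
Substituting u = z/b, A² and the length scale cancel in the ratio: P = ∫_{1/3}^{1/2} u^2·(1 - u)^2 du / ∫_{0}^{1} u^2·(1 - u)^2 du.
With ∫ u^2·(1 - u)^2 du = u^3·(6·u^2 - 15·u + 10)/30 + C, the region integral is 47/4860 and the full one is 1/30.
Evaluating gives P = 47/162.

P ≈ 0.290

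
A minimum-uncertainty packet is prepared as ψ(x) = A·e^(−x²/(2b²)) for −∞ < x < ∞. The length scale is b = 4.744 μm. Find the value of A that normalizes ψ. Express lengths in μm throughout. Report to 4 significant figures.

A ≈ 0.3449 μm^(-1/2)

Normalization requires ∫|ψ|² dx = 1, integrated from −∞ to ∞.
Differentiating ∫e^(−αx²) dx = √(π/α) under α to get the higher moments, carrying out the integral gives A² · √(π)·b.
Setting this equal to 1 gives A² = 1/(√(π)·b).
Substituting b = 4.744 gives A² = 0.11893, so A = 0.34486.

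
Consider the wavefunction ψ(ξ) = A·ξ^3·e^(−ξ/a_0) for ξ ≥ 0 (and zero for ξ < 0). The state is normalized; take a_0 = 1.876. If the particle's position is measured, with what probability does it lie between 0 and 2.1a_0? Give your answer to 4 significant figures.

P ≈ 0.1325

|ψ|² is the probability density, so P = ∫_{0}^{2.1a_0} |ψ|² dξ.
Since A² = 1/(45·a_0^7/8), this is the region integral divided by the full normalization integral.
Let u = ξ/a_0; then A² and the length scale cancel, so P = ∫_{0}^{2.1} u^6·e^(-2·u) du ÷ ∫_{0}^{∞} u^6·e^(-2·u) du.
An antiderivative of u^6·e^(-2·u) is -(4·u^6 + 12·u^5 + 30·u^4 + 60·u^3 + 90·u^2 + 90·u + 45)·e^(-2·u)/8; evaluating from 0 to 2.1 gives ≈ 0.745515, while the full integral is 45/8.
This works out to P = 0.13254.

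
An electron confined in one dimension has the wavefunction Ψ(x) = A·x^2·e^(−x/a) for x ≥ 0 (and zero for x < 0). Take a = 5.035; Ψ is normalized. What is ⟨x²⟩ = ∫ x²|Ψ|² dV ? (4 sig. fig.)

⟨x²⟩ = ∫ x^2 |Ψ|² dx over the full domain.
Recall ∫₀^∞ x^m e^(−x/β) dx = m!·β^(m+1), since the A² factors cancel between numerator and denominator, ⟨x²⟩ = 15·a^2/2.
With a = 5.035, ⟨x^2⟩ = 190.13.

⟨x^2⟩ ≈ 190.1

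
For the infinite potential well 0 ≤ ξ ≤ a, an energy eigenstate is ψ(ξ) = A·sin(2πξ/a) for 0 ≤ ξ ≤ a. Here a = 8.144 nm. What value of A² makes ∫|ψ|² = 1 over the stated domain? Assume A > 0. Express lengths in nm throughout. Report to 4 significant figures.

We need A² ∫|f|² dξ = 1, taking the integral from 0 to a.
Using sin²θ = (1 − cos 2θ)/2, with ψ = A·sin(2πξ/a), the integral evaluates to A²·[a/2].
So A² = (a/2)^(−1).
Plugging in a = 8.144 yields A = 0.49556.

A^2 ≈ 0.2456 nm^(-1)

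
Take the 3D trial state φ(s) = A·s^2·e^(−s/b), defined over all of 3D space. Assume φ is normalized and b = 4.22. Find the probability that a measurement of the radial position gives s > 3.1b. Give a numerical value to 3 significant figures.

P ≈ 0.574

With dV = 4πs²ds, the probability is ∫|φ|² dV over s > 3.1b.
Normalization gives A² = 1/(45·π·b^7/2).
In terms of u = s/b (A², 4π and the length scale all cancel between numerator and denominator), P = [∫_{3.1}^{∞} u^6·e^(-2·u) du] / [∫_{0}^{∞} u^6·e^(-2·u) du].
Using ∫ u^6·e^(-2·u) du = -(4·u^6 + 12·u^5 + 30·u^4 + 60·u^3 + 90·u^2 + 90·u + 45)·e^(-2·u)/8, the numerator is ≈ 3.2299 and the denominator is 45/8.
This evaluates to P = 0.5742.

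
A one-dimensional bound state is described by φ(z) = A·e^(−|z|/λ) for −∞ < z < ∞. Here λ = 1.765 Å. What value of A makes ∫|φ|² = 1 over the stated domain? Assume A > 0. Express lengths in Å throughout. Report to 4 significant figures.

A ≈ 0.7527 Å^(-1/2)

Require ∫ |φ|² dz = 1 over the whole domain.
Recall ∫₀^∞ z^m e^(−z/β) dz = m!·β^(m+1), ∫|φ|² dz = A²·(λ).
Hence A² = 1/[λ].
Plugging in λ = 1.765 yields A = 0.75271.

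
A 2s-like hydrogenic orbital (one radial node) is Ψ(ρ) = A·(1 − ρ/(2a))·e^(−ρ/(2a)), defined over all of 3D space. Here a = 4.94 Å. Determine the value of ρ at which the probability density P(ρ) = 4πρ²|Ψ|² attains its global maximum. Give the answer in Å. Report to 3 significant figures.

The maximum of P(ρ) = 4πρ²|Ψ|² occurs where its derivative vanishes.
This gives ρ = a·(√(5) + 3).
With a = 4.94, the most probable radial distance is 25.87 Å.

ρ ≈ 25.9 Å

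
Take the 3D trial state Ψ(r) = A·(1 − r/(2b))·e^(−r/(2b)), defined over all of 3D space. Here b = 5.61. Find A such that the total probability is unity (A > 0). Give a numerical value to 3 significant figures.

We need A² ∫|f|² 4πr² dr = 1, taking the integral from 0 to ∞.
In 3D with spherical symmetry the volume element is 4πr² dr.
Carrying out the integral gives A² · 8·π·b^3.
Setting this equal to 1 gives A² = 1/(8·π·b^3).
Substituting b = 5.61 gives A² = 0.0002254, so A = 0.01501.

A ≈ 0.0150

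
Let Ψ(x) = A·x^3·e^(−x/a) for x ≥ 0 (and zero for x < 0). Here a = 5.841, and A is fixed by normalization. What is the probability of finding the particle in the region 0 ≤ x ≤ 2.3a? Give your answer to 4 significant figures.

P = ∫_{0}^{2.3a} |Ψ(x)|² dx.
The normalization integral ∫|Ψ|²dx over the whole domain equals 45·a^7/8·A², and A² cancels in the ratio.
In terms of u = x/a (A² and the length scale cancel between numerator and denominator), P = [∫_{0}^{2.3} u^6·e^(-2·u) du] / [∫_{0}^{∞} u^6·e^(-2·u) du].
Using ∫ u^6·e^(-2·u) du = -(4·u^6 + 12·u^5 + 30·u^4 + 60·u^3 + 90·u^2 + 90·u + 45)·e^(-2·u)/8, the numerator is ≈ 1.02359 and the denominator is 45/8.
Taking the ratio, P = 0.18197.

P ≈ 0.1820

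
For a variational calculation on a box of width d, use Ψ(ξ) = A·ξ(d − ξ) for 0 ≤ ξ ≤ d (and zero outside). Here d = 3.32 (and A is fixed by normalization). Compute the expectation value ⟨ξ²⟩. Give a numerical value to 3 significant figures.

By definition ⟨ξ²⟩ = ∫ ξ^2 |Ψ(ξ)|² dξ.
Evaluating both integrals, ⟨ξ²⟩ = 2·d^2/7.
With d = 3.32, ⟨ξ^2⟩ = 3.149.

⟨ξ^2⟩ ≈ 3.15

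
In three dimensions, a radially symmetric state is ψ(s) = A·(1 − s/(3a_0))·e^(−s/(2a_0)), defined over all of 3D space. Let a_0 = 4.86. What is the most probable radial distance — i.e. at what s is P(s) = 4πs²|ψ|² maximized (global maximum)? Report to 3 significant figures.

s ≈ 4.86

Set d/ds [P(s) = 4πs²|ψ|²] = 0 and solve for s > 0.
Solving yields s = a_0.
With a_0 = 4.86, the most probable radial distance is 4.860.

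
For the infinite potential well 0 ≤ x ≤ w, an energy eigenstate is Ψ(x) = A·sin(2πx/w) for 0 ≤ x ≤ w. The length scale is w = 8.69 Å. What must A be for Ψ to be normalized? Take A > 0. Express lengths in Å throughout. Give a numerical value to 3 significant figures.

A ≈ 0.480 Å^(-1/2)

The normalization condition is ∫|Ψ|² dx = 1 from 0 to w.
∫|Ψ|² dx = A²·(w/2).
So A² = (w/2)^(−1).
With w = 8.69: A² = 0.2301 and A = 0.4797.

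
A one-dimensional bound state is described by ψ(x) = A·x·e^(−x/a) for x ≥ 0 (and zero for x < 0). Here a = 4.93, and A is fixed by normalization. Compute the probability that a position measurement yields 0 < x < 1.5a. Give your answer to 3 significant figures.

P ≈ 0.577

|ψ|² is the probability density, so P = ∫_{0}^{1.5a} |ψ|² dx.
Since A² = 1/(a^3/4), this is the region integral divided by the full normalization integral.
In terms of u = x/a (A² and the length scale cancel between numerator and denominator), P = [∫_{0}^{1.5} u^2·e^(-2·u) du] / [∫_{0}^{∞} u^2·e^(-2·u) du].
Using ∫ u^2·e^(-2·u) du = -(2·u^2 + 2·u + 1)·e^(-2·u)/4, the numerator is 1/4 - 17·e^(-3)/8 and the denominator is 1/4.
Taking the ratio, P = 0.5768.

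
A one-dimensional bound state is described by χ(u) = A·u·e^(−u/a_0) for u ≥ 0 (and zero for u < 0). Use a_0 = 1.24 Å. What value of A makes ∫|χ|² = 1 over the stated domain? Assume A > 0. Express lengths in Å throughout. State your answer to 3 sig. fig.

The normalization condition is ∫|χ|² du = 1 from 0 to ∞.
With ∫₀^∞ u^2 e^(−αu) du = 2!/α^3, carrying out the integral gives A² · a_0^3/4.
So A² = (a_0^3/4)^(−1).
With a_0 = 1.24: A² = 2.098 and A = 1.448.

A ≈ 1.45 Å^(-3/2)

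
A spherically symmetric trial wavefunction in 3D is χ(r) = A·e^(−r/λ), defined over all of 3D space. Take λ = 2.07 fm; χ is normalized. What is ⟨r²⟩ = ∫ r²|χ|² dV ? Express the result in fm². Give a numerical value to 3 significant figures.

⟨r²⟩ = ∫ r^2 |χ|² 4πr² dr over the full domain.
The ratio of the moment integral to the normalization integral gives ⟨r²⟩ = 3·λ^2.
With λ = 2.07, ⟨r^2⟩ = 12.85.

⟨r^2⟩ ≈ 12.9 fm^2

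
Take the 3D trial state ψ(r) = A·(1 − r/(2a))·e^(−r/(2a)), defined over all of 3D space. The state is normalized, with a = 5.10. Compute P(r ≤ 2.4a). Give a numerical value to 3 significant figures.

P = ∫ |ψ|² 4πr² dr over r ≤ 2.4a.
The full normalization integral is A²·[8·π·a^3] = 1, fixing A².
In terms of u = r/a (A², 4π and the length scale all cancel between numerator and denominator), P = [∫_{0}^{2.4} u^2·(1 - u/2)^2·e^(-u) du] / [∫_{0}^{∞} u^2·(1 - u/2)^2·e^(-u) du].
With ∫ u^2·(1 - u/2)^2·e^(-u) du = -(u^4/4 + u^2 + 2·u + 2)·e^(-u) + C, the region integral is ≈ 0.10813 and the full one is 2.
This evaluates to P = 0.05407.

P ≈ 0.0541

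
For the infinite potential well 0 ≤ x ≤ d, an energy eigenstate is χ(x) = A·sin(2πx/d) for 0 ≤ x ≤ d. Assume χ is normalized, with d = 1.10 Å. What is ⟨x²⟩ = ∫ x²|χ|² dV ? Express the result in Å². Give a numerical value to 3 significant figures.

⟨x^2⟩ ≈ 0.388 Å^2

By definition ⟨x²⟩ = ∫ x^2 |χ(x)|² dx.
The ratio of the moment integral to the normalization integral gives ⟨x²⟩ = -d^2/(8·π^2) + d^2/3.
With d = 1.10, ⟨x^2⟩ = 0.3880.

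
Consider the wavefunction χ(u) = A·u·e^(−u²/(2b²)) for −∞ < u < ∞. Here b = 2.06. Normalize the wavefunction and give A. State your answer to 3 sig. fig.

Normalization requires ∫|χ|² du = 1, integrated from −∞ to ∞.
With ∫_{−∞}^{∞} u^(2m) e^(−αu²) du = (2m−1)!!·√π / (2^m α^(m+1/2)), the integral (without the A² prefactor) comes out to √(π)·b^3/2.
Hence A² = 1/[√(π)·b^3/2].
Plugging in b = 2.06 yields A = 0.3593.

A ≈ 0.359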